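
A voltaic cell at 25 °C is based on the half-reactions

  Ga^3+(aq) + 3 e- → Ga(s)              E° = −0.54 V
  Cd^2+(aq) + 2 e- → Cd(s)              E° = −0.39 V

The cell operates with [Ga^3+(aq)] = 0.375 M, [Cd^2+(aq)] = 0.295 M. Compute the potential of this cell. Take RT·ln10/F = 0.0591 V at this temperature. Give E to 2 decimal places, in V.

Cd²⁺/Cd is reduced (cathode, E° = −0.39 V) and Ga³⁺/Ga is oxidized (anode).
The standard potential is −0.39 − (−0.54) = +0.15 V and the balanced reaction transfers n = 6 electrons.
The balanced reaction is 3 Cd^2+(aq) + 2 Ga(s) → 3 Cd(s) + 2 Ga^3+(aq), so Q = [Ga^3+(aq)]^2 / [Cd^2+(aq)]^3 = 5.48 and log Q = 0.739.
By the Nernst equation, E = +0.15 − (0.0591/6)·(0.739) = +0.14 V.

+0.14 V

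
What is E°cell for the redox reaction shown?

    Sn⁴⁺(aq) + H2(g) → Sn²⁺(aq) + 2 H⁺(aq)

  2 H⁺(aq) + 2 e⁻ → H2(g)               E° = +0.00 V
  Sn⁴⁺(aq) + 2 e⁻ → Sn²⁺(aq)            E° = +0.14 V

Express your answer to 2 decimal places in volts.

In the reaction as written, Sn⁴⁺(aq) is reduced (cathode) and H⁺(aq) is produced by oxidation at the anode.
E°cell = E°(cathode) − E°(anode) = +0.14 − (+0.00) = +0.14 V.

+0.14 V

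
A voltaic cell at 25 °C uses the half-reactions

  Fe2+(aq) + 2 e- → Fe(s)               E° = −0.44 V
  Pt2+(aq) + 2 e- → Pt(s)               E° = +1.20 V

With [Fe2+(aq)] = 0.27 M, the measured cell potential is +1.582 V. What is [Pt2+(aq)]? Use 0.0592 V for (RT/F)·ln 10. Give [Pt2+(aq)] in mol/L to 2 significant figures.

0.0030 M

The Pt²⁺/Pt couple has the larger reduction potential, so it is the cathode: E°cell = +1.20 − (−0.44) = +1.64 V and n = 2.
Rearranging E = E° − (0.0592/n)·log Q gives log Q = 2(+1.64 − (+1.582))/0.0592 = 1.959.
Balancing electrons gives Pt2+(aq) + Fe(s) → Pt(s) + Fe2+(aq); thus Q = [Fe2+(aq)] / [Pt2+(aq)].
Solving for the unknown gives log [Pt2+(aq)] = −2.528, so [Pt2+(aq)] ≈ 0.0030 M.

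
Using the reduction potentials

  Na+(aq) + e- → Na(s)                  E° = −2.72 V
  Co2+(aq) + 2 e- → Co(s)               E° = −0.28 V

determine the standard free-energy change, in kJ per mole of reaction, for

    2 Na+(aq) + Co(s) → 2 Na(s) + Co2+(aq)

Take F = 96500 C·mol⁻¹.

In the reaction as written Na+(aq) is reduced, so the Na⁺/Na couple is the cathode and Co²⁺/Co is the anode.
E°cell = −2.72 − (−0.28) = −2.44 V; balancing electrons gives n = 2.
ΔG° = −nFE°cell = −(2)(96500)(−2.44) J/mol = +471 kJ/mol.

+471 kJ/mol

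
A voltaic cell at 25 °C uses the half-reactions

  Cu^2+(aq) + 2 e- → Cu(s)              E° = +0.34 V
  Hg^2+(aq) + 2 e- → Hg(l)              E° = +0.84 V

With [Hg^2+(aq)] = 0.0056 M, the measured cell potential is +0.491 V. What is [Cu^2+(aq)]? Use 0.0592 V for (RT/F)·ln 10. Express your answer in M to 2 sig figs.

With Hg²⁺/Hg at the cathode and Cu²⁺/Cu at the anode, E°cell = +0.84 − (+0.34) = +0.50 V (n = 2).
Rearranging E = E° − (0.0592/n)·log Q gives log Q = 2(+0.50 − (+0.491))/0.0592 = 0.304.
The balanced reaction is Hg^2+(aq) + Cu(s) → Hg(l) + Cu^2+(aq), so Q = [Cu^2+(aq)] / [Hg^2+(aq)].
Substituting the known concentrations and solving, log [Cu^2+(aq)] = −1.948 and [Cu^2+(aq)] = 0.011 M.

0.011 M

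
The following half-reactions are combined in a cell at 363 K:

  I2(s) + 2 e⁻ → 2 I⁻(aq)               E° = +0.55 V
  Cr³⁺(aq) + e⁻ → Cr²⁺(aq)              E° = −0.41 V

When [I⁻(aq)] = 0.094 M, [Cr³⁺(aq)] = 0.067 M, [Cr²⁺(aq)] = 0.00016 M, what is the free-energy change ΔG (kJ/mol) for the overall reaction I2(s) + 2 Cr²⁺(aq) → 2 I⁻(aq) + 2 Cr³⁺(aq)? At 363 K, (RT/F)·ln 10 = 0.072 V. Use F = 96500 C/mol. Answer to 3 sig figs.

The standard cell potential is +0.55 − (−0.41) = +0.96 V, with n = 2 electrons in the balanced equation.
The reaction quotient is ([I⁻(aq)]^2·[Cr³⁺(aq)]^2) / [Cr²⁺(aq)]^2 = 1.55×10^3; by Nernst, E = +0.96 − (0.072/2)(3.190) = +0.8452 V.
Then ΔG = −nFE = −2 × 96500 × +0.8452 J/mol = −163 kJ/mol.

−163 kJ/mol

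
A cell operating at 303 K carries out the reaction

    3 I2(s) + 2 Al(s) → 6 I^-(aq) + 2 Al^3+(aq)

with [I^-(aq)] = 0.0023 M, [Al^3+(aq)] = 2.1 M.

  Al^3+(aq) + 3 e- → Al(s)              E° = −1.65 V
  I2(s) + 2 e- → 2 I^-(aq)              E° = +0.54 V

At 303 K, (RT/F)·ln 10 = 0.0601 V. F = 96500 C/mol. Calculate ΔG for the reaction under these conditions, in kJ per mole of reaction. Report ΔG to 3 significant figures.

E°cell = +0.54 − (−1.65) = +2.19 V; the balanced reaction transfers n = 6 electrons.
Here Q = [I^-(aq)]^6·[Al^3+(aq)]^2 = 6.53×10^−16 (log Q = −15.185), giving E = +2.19 − (0.0601/6)·(−15.185) = +2.3421 V.
ΔG = −nFE = −(6)(96500)(+2.3421) J/mol = −1360 kJ/mol.

−1360 kJ/mol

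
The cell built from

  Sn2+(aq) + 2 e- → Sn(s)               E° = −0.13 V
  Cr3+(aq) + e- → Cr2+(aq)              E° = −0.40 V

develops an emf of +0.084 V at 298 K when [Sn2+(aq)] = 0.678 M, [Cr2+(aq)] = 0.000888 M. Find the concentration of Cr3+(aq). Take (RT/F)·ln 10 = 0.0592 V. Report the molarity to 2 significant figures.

The Sn²⁺/Sn couple has the larger reduction potential, so it is the cathode: E°cell = −0.13 − (−0.40) = +0.27 V and n = 2.
Rearranging E = E° − (0.0592/n)·log Q gives log Q = 2(+0.27 − (+0.084))/0.0592 = 6.284.
For Sn2+(aq) + 2 Cr2+(aq) → Sn(s) + 2 Cr3+(aq), the reaction quotient is Q = [Cr3+(aq)]^2 / ([Sn2+(aq)]·[Cr2+(aq)]^2).
Solving for the unknown gives log [Cr3+(aq)] = 0.006, so [Cr3+(aq)] ≈ 1.0 M.

1.0 M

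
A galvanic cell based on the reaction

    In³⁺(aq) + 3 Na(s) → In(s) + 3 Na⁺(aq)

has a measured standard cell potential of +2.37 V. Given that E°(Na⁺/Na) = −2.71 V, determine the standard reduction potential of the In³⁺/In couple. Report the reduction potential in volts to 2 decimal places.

−0.34 V

In the reaction as written the In³⁺/In couple is reduced (cathode) and Na⁺/Na is oxidized (anode), so E°cell = E°(In³⁺/In) − E°(Na⁺/Na).
E°(In³⁺/In) = E°cell + E°(anode) = +2.37 + (−2.71) = −0.34 V.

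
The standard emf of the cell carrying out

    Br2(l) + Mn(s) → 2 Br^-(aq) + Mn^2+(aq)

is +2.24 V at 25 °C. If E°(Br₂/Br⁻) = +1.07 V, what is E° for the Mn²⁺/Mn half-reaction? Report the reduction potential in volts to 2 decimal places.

In the reaction as written the Br₂/Br⁻ couple is reduced (cathode) and Mn²⁺/Mn is oxidized (anode), so E°cell = E°(Br₂/Br⁻) − E°(Mn²⁺/Mn).
E°(Mn²⁺/Mn) = E°(cathode) − E°cell = +1.07 − (+2.24) = −1.17 V.

−1.17 V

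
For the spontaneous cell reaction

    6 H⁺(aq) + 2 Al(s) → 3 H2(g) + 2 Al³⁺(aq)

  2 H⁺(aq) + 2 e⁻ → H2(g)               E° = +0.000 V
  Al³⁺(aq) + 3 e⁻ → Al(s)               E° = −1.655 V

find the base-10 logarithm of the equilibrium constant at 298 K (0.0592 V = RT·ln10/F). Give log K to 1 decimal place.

log K = 167.7

The 2H⁺/H₂ couple is reduced (cathode); E°cell = +0.000 − (−1.655) = +1.655 V with n = 6.
At equilibrium E = 0, so log K = nE°cell / 0.0592 = (6)(+1.655) / 0.0592 = 167.7.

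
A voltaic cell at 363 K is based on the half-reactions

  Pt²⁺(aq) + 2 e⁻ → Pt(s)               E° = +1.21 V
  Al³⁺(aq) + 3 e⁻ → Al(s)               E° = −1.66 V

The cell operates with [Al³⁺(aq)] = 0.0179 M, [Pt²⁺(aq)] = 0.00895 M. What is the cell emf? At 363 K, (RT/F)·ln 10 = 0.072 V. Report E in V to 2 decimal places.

Since E°(Pt²⁺/Pt) > E°(Al³⁺/Al), Pt²⁺/Pt serves as the cathode.
E°cell = +1.21 − (−1.66) = +2.87 V, with n = 6 electrons transferred.
The balanced reaction is 3 Pt²⁺(aq) + 2 Al(s) → 3 Pt(s) + 2 Al³⁺(aq), so Q = [Al³⁺(aq)]^2 / [Pt²⁺(aq)]^3 = 447 and log Q = 2.650.
Applying E = E° − (RT ln10/nF)·log Q gives +2.87 − (0.072/6)(2.650) = +2.84 V.

+2.84 V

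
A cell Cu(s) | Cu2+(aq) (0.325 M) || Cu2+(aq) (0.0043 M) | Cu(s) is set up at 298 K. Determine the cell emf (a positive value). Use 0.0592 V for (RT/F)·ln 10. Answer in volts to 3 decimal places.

0.056 V

For a concentration cell E°cell = 0, since both electrodes use the same couple.
The compartment with the higher Cu2+(aq) concentration (0.325 M) acts as the cathode; ions are reduced there and produced at the dilute (0.0043 M) anode.
With n = 2, Ecell = −(0.0592/2)·log([dilute]/[conc]) = −(0.0592/2)·log(0.0043/0.325) = +0.056 V.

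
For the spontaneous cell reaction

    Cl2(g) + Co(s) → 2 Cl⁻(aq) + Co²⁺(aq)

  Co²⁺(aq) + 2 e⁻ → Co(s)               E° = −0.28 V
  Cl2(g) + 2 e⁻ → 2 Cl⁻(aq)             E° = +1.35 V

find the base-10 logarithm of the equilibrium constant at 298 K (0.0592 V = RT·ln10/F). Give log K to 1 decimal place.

The Cl₂/Cl⁻ couple is reduced (cathode); E°cell = +1.35 − (−0.28) = +1.63 V with n = 2.
At equilibrium E = 0, so log K = nE°cell / 0.0592 = (2)(+1.63) / 0.0592 = 55.1.

log K = 55.1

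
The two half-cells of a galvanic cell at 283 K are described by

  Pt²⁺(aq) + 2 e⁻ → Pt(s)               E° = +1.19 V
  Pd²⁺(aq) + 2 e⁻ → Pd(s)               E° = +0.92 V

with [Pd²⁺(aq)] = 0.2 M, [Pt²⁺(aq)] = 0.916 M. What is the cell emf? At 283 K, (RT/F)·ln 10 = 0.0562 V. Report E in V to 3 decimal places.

Pt²⁺/Pt is reduced (cathode, E° = +1.19 V) and Pd²⁺/Pd is oxidized (anode).
The standard potential is +1.19 − (+0.92) = +0.27 V and the balanced reaction transfers n = 2 electrons.
For the overall reaction Pt²⁺(aq) + Pd(s) → Pt(s) + Pd²⁺(aq), Q = [Pd²⁺(aq)] / [Pt²⁺(aq)] = 0.218, giving log Q = −0.661.
Applying E = E° − (RT ln10/nF)·log Q gives +0.27 − (0.0562/2)(−0.661) = +0.289 V.

+0.289 V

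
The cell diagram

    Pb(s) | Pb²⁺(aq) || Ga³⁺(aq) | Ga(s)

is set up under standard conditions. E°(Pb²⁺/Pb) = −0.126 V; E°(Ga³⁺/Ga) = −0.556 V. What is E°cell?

−0.430 V

By convention the left-hand electrode in cell notation is the anode (oxidation) and the right-hand electrode is the cathode (reduction).
E°cell = E°(right) − E°(left) = −0.556 − (−0.126) = −0.430 V.
The negative sign shows that, as written, the cell would require an external voltage to drive the reaction.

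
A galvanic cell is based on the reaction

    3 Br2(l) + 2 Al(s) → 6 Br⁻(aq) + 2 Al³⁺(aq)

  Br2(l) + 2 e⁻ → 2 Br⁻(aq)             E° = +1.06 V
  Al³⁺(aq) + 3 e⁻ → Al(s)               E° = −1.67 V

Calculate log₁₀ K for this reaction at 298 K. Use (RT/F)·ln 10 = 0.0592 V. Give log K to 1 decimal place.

log K = 276.7

The Br₂/Br⁻ couple is reduced (cathode); E°cell = +1.06 − (−1.67) = +2.73 V with n = 6.
At equilibrium E = 0, so log K = nE°cell / 0.0592 = (6)(+2.73) / 0.0592 = 276.7.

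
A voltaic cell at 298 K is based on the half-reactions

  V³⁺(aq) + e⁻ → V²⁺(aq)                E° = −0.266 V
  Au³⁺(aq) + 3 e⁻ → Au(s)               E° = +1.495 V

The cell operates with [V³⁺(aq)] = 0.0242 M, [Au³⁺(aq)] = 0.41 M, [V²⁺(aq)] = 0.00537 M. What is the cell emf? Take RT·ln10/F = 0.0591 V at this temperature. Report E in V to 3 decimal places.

+1.715 V

The Au³⁺/Au couple has the more positive E°, so it is the cathode; V³⁺/V²⁺ is the anode.
The standard potential is +1.495 − (−0.266) = +1.761 V and the balanced reaction transfers n = 3 electrons.
Balancing gives Au³⁺(aq) + 3 V²⁺(aq) → Au(s) + 3 V³⁺(aq); hence Q = [V³⁺(aq)]^3 / ([Au³⁺(aq)]·[V²⁺(aq)]^3) = 223 (log Q = 2.349).
Applying E = E° − (RT ln10/nF)·log Q gives +1.761 − (0.0591/3)(2.349) = +1.715 V.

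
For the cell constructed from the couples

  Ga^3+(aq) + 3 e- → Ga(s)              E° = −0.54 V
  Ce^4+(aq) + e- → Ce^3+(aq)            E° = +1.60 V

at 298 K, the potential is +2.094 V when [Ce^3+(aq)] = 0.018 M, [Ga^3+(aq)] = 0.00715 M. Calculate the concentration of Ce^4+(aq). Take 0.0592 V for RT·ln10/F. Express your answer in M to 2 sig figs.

0.00058 M

The Ce⁴⁺/Ce³⁺ couple has the larger reduction potential, so it is the cathode: E°cell = +1.60 − (−0.54) = +2.14 V and n = 3.
Rearranging E = E° − (0.0592/n)·log Q gives log Q = 3(+2.14 − (+2.094))/0.0592 = 2.331.
The balanced reaction is 3 Ce^4+(aq) + Ga(s) → 3 Ce^3+(aq) + Ga^3+(aq), so Q = ([Ce^3+(aq)]^3·[Ga^3+(aq)]) / [Ce^4+(aq)]^3.
Solving for the unknown gives log [Ce^4+(aq)] = −3.237, so [Ce^4+(aq)] ≈ 0.00058 M.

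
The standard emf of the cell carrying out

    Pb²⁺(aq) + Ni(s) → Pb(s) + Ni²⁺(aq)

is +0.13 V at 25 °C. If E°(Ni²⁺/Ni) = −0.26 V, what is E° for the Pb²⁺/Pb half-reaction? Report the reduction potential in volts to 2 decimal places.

In the reaction as written the Pb²⁺/Pb couple is reduced (cathode) and Ni²⁺/Ni is oxidized (anode), so E°cell = E°(Pb²⁺/Pb) − E°(Ni²⁺/Ni).
E°(Pb²⁺/Pb) = E°cell + E°(anode) = +0.13 + (−0.26) = −0.13 V.

−0.13 V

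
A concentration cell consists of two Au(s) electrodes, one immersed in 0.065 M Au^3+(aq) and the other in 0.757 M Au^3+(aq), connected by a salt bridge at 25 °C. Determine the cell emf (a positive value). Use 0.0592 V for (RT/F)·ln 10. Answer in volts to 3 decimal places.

0.021 V

For a concentration cell E°cell = 0, since both electrodes use the same couple.
The compartment with the higher Au^3+(aq) concentration (0.757 M) acts as the cathode; ions are reduced there and produced at the dilute (0.065 M) anode.
With n = 3, Ecell = −(0.0592/3)·log([dilute]/[conc]) = −(0.0592/3)·log(0.065/0.757) = +0.021 V.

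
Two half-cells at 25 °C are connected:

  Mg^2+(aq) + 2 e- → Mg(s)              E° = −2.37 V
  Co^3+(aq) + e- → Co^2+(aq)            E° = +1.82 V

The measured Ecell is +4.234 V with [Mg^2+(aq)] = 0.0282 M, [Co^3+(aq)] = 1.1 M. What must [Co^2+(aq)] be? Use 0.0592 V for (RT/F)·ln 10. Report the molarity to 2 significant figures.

Co³⁺/Co²⁺ is the cathode (higher E°); E°cell = +1.82 − (−2.37) = +4.19 V with n = 2.
From the Nernst equation, log Q = n(E° − E)/0.0592 = 2·(+4.19 − (+4.234))/0.0592 = −1.486.
The balanced reaction is 2 Co^3+(aq) + Mg(s) → 2 Co^2+(aq) + Mg^2+(aq), so Q = ([Co^2+(aq)]^2·[Mg^2+(aq)]) / [Co^3+(aq)]^2.
Solving for the unknown gives log [Co^2+(aq)] = 0.073, so [Co^2+(aq)] ≈ 1.2 M.

1.2 M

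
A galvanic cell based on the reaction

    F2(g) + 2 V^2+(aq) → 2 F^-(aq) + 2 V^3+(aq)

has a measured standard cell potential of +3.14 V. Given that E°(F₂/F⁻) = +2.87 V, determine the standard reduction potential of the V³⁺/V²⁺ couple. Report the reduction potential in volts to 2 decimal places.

−0.27 V

In the reaction as written the F₂/F⁻ couple is reduced (cathode) and V³⁺/V²⁺ is oxidized (anode), so E°cell = E°(F₂/F⁻) − E°(V³⁺/V²⁺).
E°(V³⁺/V²⁺) = E°(cathode) − E°cell = +2.87 − (+3.14) = −0.27 V.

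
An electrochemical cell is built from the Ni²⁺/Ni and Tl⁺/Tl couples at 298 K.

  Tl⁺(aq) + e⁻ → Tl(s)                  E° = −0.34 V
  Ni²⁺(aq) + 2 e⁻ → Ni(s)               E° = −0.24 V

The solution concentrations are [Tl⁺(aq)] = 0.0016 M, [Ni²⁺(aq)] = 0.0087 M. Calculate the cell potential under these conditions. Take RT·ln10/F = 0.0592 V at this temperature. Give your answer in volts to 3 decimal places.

Since E°(Ni²⁺/Ni) > E°(Tl⁺/Tl), Ni²⁺/Ni serves as the cathode.
E°cell = E°cat − E°an = −0.24 − (−0.34) = +0.10 V; n = 2.
For the overall reaction Ni²⁺(aq) + 2 Tl(s) → Ni(s) + 2 Tl⁺(aq), Q = [Tl⁺(aq)]^2 / [Ni²⁺(aq)] = 0.000294, giving log Q = −3.531.
E = E° − (0.0592/n)·log Q = +0.10 − (0.0592/2)(−3.531) = +0.205 V.

+0.205 V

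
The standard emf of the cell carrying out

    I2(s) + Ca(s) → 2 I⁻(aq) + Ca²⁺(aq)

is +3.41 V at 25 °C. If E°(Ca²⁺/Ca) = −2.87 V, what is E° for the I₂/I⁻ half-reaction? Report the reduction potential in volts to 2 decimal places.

+0.54 V

In the reaction as written the I₂/I⁻ couple is reduced (cathode) and Ca²⁺/Ca is oxidized (anode), so E°cell = E°(I₂/I⁻) − E°(Ca²⁺/Ca).
E°(I₂/I⁻) = E°cell + E°(anode) = +3.41 + (−2.87) = +0.54 V.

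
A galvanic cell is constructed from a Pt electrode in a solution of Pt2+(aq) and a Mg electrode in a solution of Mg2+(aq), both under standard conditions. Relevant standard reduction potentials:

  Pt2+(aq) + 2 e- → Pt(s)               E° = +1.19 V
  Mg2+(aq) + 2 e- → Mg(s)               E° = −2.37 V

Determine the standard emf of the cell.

+3.56 V

Of the two couples in this cell, the one with the more positive reduction potential is reduced at the cathode: here that is Pt²⁺/Pt (+1.19 V); Mg²⁺/Mg (−2.37 V) is the anode.
E°cell = E°(cathode) − E°(anode) = +1.19 − (−2.37) = +3.56 V.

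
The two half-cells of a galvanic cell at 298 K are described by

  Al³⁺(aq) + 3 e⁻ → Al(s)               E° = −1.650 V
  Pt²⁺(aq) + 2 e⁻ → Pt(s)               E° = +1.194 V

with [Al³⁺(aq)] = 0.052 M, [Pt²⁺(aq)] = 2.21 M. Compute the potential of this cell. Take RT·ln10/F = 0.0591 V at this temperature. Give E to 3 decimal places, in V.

+2.879 V

The Pt²⁺/Pt couple has the more positive E°, so it is the cathode; Al³⁺/Al is the anode.
The standard potential is +1.194 − (−1.650) = +2.844 V and the balanced reaction transfers n = 6 electrons.
For the overall reaction 3 Pt²⁺(aq) + 2 Al(s) → 3 Pt(s) + 2 Al³⁺(aq), Q = [Al³⁺(aq)]^2 / [Pt²⁺(aq)]^3 = 0.000251, giving log Q = −3.601.
Applying E = E° − (RT ln10/nF)·log Q gives +2.844 − (0.0591/6)(−3.601) = +2.879 V.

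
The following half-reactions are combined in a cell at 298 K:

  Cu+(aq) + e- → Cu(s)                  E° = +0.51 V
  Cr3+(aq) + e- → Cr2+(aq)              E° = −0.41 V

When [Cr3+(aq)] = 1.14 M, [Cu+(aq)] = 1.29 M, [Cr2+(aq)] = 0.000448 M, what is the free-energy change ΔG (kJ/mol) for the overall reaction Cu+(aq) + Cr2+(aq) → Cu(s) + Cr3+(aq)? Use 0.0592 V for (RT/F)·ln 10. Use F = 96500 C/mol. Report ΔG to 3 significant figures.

The standard cell potential is +0.51 − (−0.41) = +0.92 V, with n = 1 electron in the balanced equation.
Here Q = [Cr3+(aq)] / ([Cu+(aq)]·[Cr2+(aq)]) = 1.97×10^3 (log Q = 3.295), giving E = +0.92 − (0.0592/1)·(3.295) = +0.7249 V.
Then ΔG = −nFE = −1 × 96500 × +0.7249 J/mol = −70.0 kJ/mol.

−70.0 kJ/mol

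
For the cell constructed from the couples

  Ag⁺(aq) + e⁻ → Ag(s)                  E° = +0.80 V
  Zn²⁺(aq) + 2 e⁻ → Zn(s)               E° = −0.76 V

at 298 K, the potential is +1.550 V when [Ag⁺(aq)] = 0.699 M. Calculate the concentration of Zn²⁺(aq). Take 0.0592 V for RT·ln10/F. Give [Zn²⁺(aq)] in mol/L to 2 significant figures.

1.1 M

With Ag⁺/Ag at the cathode and Zn²⁺/Zn at the anode, E°cell = +0.80 − (−0.76) = +1.56 V (n = 2).
From the Nernst equation, log Q = n(E° − E)/0.0592 = 2·(+1.56 − (+1.550))/0.0592 = 0.338.
For 2 Ag⁺(aq) + Zn(s) → 2 Ag(s) + Zn²⁺(aq), the reaction quotient is Q = [Zn²⁺(aq)] / [Ag⁺(aq)]^2.
Isolating [Zn²⁺(aq)] in Q = 10^{0.338} yields log [Zn²⁺(aq)] = 0.027, i.e. 1.1 M.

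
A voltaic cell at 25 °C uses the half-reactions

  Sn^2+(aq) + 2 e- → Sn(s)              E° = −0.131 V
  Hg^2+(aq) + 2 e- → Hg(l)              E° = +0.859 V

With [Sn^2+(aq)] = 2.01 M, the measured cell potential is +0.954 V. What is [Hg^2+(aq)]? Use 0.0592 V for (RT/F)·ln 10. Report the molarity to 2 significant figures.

The Hg²⁺/Hg couple has the larger reduction potential, so it is the cathode: E°cell = +0.859 − (−0.131) = +0.990 V and n = 2.
From the Nernst equation, log Q = n(E° − E)/0.0592 = 2·(+0.990 − (+0.954))/0.0592 = 1.216.
The balanced reaction is Hg^2+(aq) + Sn(s) → Hg(l) + Sn^2+(aq), so Q = [Sn^2+(aq)] / [Hg^2+(aq)].
Solving for the unknown gives log [Hg^2+(aq)] = −0.913, so [Hg^2+(aq)] ≈ 0.12 M.

0.12 M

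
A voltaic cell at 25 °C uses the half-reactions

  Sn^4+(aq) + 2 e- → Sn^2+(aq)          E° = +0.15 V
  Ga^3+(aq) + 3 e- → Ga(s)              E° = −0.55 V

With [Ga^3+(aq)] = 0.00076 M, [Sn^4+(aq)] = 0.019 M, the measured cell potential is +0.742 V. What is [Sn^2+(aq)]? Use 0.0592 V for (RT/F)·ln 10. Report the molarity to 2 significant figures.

0.087 M

With Sn⁴⁺/Sn²⁺ at the cathode and Ga³⁺/Ga at the anode, E°cell = +0.15 − (−0.55) = +0.70 V (n = 6).
Rearranging E = E° − (0.0592/n)·log Q gives log Q = 6(+0.70 − (+0.742))/0.0592 = −4.257.
Balancing electrons gives 3 Sn^4+(aq) + 2 Ga(s) → 3 Sn^2+(aq) + 2 Ga^3+(aq); thus Q = ([Sn^2+(aq)]^3·[Ga^3+(aq)]^2) / [Sn^4+(aq)]^3.
Isolating [Sn^2+(aq)] in Q = 10^{−4.257} yields log [Sn^2+(aq)] = −1.061, i.e. 0.087 M.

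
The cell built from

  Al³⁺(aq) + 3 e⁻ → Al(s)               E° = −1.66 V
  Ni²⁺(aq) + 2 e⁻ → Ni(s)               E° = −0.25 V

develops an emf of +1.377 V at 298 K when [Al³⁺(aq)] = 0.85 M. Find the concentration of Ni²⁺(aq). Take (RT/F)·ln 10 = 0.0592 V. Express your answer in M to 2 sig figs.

0.069 M

Ni²⁺/Ni is the cathode (higher E°); E°cell = −0.25 − (−1.66) = +1.41 V with n = 6.
Rearranging E = E° − (0.0592/n)·log Q gives log Q = 6(+1.41 − (+1.377))/0.0592 = 3.345.
The balanced reaction is 3 Ni²⁺(aq) + 2 Al(s) → 3 Ni(s) + 2 Al³⁺(aq), so Q = [Al³⁺(aq)]^2 / [Ni²⁺(aq)]^3.
Isolating [Ni²⁺(aq)] in Q = 10^{3.345} yields log [Ni²⁺(aq)] = −1.162, i.e. 0.069 M.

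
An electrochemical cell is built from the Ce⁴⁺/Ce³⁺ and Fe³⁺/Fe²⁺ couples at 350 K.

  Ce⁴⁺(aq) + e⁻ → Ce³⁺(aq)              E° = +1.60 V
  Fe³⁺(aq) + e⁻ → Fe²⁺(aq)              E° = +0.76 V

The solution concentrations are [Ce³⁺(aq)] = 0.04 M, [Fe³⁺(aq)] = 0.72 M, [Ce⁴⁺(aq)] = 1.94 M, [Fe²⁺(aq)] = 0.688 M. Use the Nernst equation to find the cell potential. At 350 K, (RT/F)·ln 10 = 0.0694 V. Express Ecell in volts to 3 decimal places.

Since E°(Ce⁴⁺/Ce³⁺) > E°(Fe³⁺/Fe²⁺), Ce⁴⁺/Ce³⁺ serves as the cathode.
The standard potential is +1.60 − (+0.76) = +0.84 V and the balanced reaction transfers n = 1 electron.
Balancing gives Ce⁴⁺(aq) + Fe²⁺(aq) → Ce³⁺(aq) + Fe³⁺(aq); hence Q = ([Ce³⁺(aq)]·[Fe³⁺(aq)]) / ([Ce⁴⁺(aq)]·[Fe²⁺(aq)]) = 0.0216 (log Q = −1.666).
Applying E = E° − (RT ln10/nF)·log Q gives +0.84 − (0.0694/1)(−1.666) = +0.956 V.

+0.956 V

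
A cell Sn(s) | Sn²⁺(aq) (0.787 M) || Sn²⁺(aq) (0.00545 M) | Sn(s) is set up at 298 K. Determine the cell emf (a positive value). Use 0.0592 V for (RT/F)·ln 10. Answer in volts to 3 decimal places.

For a concentration cell E°cell = 0, since both electrodes use the same couple.
The compartment with the higher Sn²⁺(aq) concentration (0.787 M) acts as the cathode; ions are reduced there and produced at the dilute (0.00545 M) anode.
With n = 2, Ecell = −(0.0592/2)·log([dilute]/[conc]) = −(0.0592/2)·log(0.00545/0.787) = +0.064 V.

0.064 V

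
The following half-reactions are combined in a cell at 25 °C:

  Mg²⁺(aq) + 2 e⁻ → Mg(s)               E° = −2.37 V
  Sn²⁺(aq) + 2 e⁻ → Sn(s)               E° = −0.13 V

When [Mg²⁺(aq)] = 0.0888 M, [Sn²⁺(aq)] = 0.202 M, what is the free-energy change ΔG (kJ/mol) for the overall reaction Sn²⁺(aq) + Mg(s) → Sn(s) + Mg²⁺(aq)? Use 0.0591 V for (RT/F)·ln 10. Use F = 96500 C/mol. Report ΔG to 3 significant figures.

The standard cell potential is −0.13 − (−2.37) = +2.24 V, with n = 2 electrons in the balanced equation.
The reaction quotient is [Mg²⁺(aq)] / [Sn²⁺(aq)] = 0.44; by Nernst, E = +2.24 − (0.0591/2)(−0.357) = +2.2505 V.
ΔG = −nFE = −(2)(96500)(+2.2505) J/mol = −434 kJ/mol.

−434 kJ/mol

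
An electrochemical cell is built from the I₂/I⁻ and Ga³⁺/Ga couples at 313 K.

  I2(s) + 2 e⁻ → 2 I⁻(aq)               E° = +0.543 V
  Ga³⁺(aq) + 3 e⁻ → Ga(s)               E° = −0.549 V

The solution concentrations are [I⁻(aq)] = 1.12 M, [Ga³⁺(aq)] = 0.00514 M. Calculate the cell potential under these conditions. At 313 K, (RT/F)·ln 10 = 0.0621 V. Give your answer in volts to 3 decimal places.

The I₂/I⁻ couple has the more positive E°, so it is the cathode; Ga³⁺/Ga is the anode.
E°cell = E°cat − E°an = +0.543 − (−0.549) = +1.092 V; n = 6.
The balanced reaction is 3 I2(s) + 2 Ga(s) → 6 I⁻(aq) + 2 Ga³⁺(aq), so Q = [I⁻(aq)]^6·[Ga³⁺(aq)]^2 = 5.21×10^−5 and log Q = −4.283.
Applying E = E° − (RT ln10/nF)·log Q gives +1.092 − (0.0621/6)(−4.283) = +1.136 V.

+1.136 V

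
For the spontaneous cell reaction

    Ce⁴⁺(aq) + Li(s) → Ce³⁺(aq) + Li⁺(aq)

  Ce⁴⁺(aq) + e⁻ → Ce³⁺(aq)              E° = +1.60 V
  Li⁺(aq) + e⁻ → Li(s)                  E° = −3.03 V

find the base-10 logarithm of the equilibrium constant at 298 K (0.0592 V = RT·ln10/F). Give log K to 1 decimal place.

log K = 78.2

The Ce⁴⁺/Ce³⁺ couple is reduced (cathode); E°cell = +1.60 − (−3.03) = +4.63 V with n = 1.
At equilibrium E = 0, so log K = nE°cell / 0.0592 = (1)(+4.63) / 0.0592 = 78.2.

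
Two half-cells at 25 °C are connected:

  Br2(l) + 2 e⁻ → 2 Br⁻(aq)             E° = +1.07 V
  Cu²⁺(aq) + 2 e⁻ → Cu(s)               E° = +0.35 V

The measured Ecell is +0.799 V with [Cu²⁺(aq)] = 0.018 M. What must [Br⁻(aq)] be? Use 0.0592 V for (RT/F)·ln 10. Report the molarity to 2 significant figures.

The Br₂/Br⁻ couple has the larger reduction potential, so it is the cathode: E°cell = +1.07 − (+0.35) = +0.72 V and n = 2.
Rearranging E = E° − (0.0592/n)·log Q gives log Q = 2(+0.72 − (+0.799))/0.0592 = −2.669.
The balanced reaction is Br2(l) + Cu(s) → 2 Br⁻(aq) + Cu²⁺(aq), so Q = [Br⁻(aq)]^2·[Cu²⁺(aq)].
Solving for the unknown gives log [Br⁻(aq)] = −0.462, so [Br⁻(aq)] ≈ 0.35 M.

0.35 M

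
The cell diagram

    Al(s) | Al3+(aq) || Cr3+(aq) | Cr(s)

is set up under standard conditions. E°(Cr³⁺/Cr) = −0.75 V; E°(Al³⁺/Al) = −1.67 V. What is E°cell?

By convention the left-hand electrode in cell notation is the anode (oxidation) and the right-hand electrode is the cathode (reduction).
E°cell = E°(right) − E°(left) = −0.75 − (−1.67) = +0.92 V.

+0.92 V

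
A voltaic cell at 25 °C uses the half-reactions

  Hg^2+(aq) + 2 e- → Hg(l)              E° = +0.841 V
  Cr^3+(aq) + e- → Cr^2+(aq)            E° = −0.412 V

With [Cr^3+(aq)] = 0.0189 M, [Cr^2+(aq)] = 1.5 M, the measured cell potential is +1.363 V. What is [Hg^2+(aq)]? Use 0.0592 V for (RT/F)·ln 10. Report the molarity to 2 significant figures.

0.83 M

Hg²⁺/Hg is the cathode (higher E°); E°cell = +0.841 − (−0.412) = +1.253 V with n = 2.
Since E = E° − (0.0592/n)·log Q, log Q = n(E° − E)/0.0592 = −3.716.
Balancing electrons gives Hg^2+(aq) + 2 Cr^2+(aq) → Hg(l) + 2 Cr^3+(aq); thus Q = [Cr^3+(aq)]^2 / ([Hg^2+(aq)]·[Cr^2+(aq)]^2).
Solving for the unknown gives log [Hg^2+(aq)] = −0.083, so [Hg^2+(aq)] ≈ 0.83 M.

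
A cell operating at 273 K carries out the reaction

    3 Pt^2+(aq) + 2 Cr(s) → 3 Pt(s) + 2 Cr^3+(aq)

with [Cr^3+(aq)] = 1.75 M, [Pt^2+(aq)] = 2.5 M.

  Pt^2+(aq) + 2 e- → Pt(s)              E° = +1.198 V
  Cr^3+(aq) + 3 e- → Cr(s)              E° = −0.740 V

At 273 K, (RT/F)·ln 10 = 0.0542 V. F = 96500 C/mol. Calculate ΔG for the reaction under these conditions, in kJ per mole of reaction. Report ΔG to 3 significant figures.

With Pt²⁺/Pt reduced at the cathode, E°cell = +1.198 − (−0.740) = +1.938 V and n = 6.
The reaction quotient is [Cr^3+(aq)]^2 / [Pt^2+(aq)]^3 = 0.196; by Nernst, E = +1.938 − (0.0542/6)(−0.708) = +1.9444 V.
Finally ΔG = −nFE = −(6)(96500 C/mol)(+1.9444 V) = −1130 kJ/mol.

−1130 kJ/mol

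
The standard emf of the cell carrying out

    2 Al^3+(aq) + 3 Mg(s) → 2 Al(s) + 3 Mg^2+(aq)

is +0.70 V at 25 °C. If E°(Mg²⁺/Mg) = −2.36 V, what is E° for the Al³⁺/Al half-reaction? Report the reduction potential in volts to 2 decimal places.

−1.66 V

In the reaction as written the Al³⁺/Al couple is reduced (cathode) and Mg²⁺/Mg is oxidized (anode), so E°cell = E°(Al³⁺/Al) − E°(Mg²⁺/Mg).
E°(Al³⁺/Al) = E°cell + E°(anode) = +0.70 + (−2.36) = −1.66 V.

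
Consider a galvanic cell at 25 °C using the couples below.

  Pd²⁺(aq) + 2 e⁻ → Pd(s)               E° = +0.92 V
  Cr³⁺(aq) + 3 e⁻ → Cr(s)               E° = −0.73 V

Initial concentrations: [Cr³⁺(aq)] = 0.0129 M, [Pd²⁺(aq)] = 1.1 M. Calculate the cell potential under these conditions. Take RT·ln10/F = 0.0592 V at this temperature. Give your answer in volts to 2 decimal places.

+1.69 V

Pd²⁺/Pd is reduced (cathode, E° = +0.92 V) and Cr³⁺/Cr is oxidized (anode).
E°cell = E°cat − E°an = +0.92 − (−0.73) = +1.65 V; n = 6.
The balanced reaction is 3 Pd²⁺(aq) + 2 Cr(s) → 3 Pd(s) + 2 Cr³⁺(aq), so Q = [Cr³⁺(aq)]^2 / [Pd²⁺(aq)]^3 = 0.000125 and log Q = −3.903.
E = E° − (0.0592/n)·log Q = +1.65 − (0.0592/6)(−3.903) = +1.69 V.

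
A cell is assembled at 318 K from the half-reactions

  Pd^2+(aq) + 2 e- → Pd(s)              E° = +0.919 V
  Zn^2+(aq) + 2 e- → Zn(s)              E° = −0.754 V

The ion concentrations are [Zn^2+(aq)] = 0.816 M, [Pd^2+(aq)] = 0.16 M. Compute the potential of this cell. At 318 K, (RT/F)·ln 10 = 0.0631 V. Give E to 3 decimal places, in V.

+1.651 V

Pd²⁺/Pd is reduced (cathode, E° = +0.919 V) and Zn²⁺/Zn is oxidized (anode).
E°cell = E°cat − E°an = +0.919 − (−0.754) = +1.673 V; n = 2.
Balancing gives Pd^2+(aq) + Zn(s) → Pd(s) + Zn^2+(aq); hence Q = [Zn^2+(aq)] / [Pd^2+(aq)] = 5.1 (log Q = 0.708).
E = E° − (0.0631/n)·log Q = +1.673 − (0.0631/2)(0.708) = +1.651 V.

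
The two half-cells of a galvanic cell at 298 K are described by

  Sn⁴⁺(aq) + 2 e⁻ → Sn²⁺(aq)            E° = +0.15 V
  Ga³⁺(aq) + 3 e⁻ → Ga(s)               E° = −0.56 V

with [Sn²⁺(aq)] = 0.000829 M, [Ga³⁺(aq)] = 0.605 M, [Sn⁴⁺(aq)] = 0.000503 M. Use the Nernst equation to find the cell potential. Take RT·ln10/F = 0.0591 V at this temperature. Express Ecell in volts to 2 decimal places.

Since E°(Sn⁴⁺/Sn²⁺) > E°(Ga³⁺/Ga), Sn⁴⁺/Sn²⁺ serves as the cathode.
E°cell = +0.15 − (−0.56) = +0.71 V, with n = 6 electrons transferred.
Balancing gives 3 Sn⁴⁺(aq) + 2 Ga(s) → 3 Sn²⁺(aq) + 2 Ga³⁺(aq); hence Q = ([Sn²⁺(aq)]^3·[Ga³⁺(aq)]^2) / [Sn⁴⁺(aq)]^3 = 1.64 (log Q = 0.214).
Applying E = E° − (RT ln10/nF)·log Q gives +0.71 − (0.0591/6)(0.214) = +0.71 V.

+0.71 V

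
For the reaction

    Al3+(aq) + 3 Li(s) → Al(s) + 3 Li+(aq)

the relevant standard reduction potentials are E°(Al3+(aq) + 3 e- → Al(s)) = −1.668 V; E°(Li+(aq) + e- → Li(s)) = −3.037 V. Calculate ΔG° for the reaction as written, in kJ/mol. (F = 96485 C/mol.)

−396 kJ/mol

In the reaction as written Al3+(aq) is reduced, so the Al³⁺/Al couple is the cathode and Li⁺/Li is the anode.
E°cell = −1.668 − (−3.037) = +1.369 V; balancing electrons gives n = 3.
ΔG° = −nFE°cell = −(3)(96485)(+1.369) J/mol = −396 kJ/mol.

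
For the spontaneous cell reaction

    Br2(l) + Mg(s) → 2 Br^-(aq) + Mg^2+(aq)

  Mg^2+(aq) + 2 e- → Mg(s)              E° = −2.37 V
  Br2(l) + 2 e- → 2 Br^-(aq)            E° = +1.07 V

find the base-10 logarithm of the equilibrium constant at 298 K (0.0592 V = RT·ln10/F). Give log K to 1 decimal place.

log K = 116.2

The Br₂/Br⁻ couple is reduced (cathode); E°cell = +1.07 − (−2.37) = +3.44 V with n = 2.
At equilibrium E = 0, so log K = nE°cell / 0.0592 = (2)(+3.44) / 0.0592 = 116.2.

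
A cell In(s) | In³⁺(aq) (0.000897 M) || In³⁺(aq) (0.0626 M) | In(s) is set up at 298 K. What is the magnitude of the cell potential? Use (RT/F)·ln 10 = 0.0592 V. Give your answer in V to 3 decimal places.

For a concentration cell E°cell = 0, since both electrodes use the same couple.
The compartment with the higher In³⁺(aq) concentration (0.0626 M) acts as the cathode; ions are reduced there and produced at the dilute (0.000897 M) anode.
With n = 3, Ecell = −(0.0592/3)·log([dilute]/[conc]) = −(0.0592/3)·log(0.000897/0.0626) = +0.036 V.

0.036 V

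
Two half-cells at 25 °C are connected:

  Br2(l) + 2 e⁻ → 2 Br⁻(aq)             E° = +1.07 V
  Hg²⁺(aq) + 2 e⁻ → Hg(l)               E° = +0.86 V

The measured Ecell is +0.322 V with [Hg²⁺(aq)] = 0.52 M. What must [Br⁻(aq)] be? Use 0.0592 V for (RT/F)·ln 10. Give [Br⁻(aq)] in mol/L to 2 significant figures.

With Br₂/Br⁻ at the cathode and Hg²⁺/Hg at the anode, E°cell = +1.07 − (+0.86) = +0.21 V (n = 2).
Since E = E° − (0.0592/n)·log Q, log Q = n(E° − E)/0.0592 = −3.784.
For Br2(l) + Hg(l) → 2 Br⁻(aq) + Hg²⁺(aq), the reaction quotient is Q = [Br⁻(aq)]^2·[Hg²⁺(aq)].
Solving for the unknown gives log [Br⁻(aq)] = −1.750, so [Br⁻(aq)] ≈ 0.018 M.

0.018 M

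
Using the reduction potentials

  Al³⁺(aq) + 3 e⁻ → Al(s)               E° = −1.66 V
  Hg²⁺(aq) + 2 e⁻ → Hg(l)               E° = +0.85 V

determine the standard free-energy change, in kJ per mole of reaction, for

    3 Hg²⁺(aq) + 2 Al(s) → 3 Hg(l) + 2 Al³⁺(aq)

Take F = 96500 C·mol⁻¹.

−1453 kJ/mol

In the reaction as written Hg²⁺(aq) is reduced, so the Hg²⁺/Hg couple is the cathode and Al³⁺/Al is the anode.
E°cell = +0.85 − (−1.66) = +2.51 V; balancing electrons gives n = 6.
ΔG° = −nFE°cell = −(6)(96500)(+2.51) J/mol = −1453 kJ/mol.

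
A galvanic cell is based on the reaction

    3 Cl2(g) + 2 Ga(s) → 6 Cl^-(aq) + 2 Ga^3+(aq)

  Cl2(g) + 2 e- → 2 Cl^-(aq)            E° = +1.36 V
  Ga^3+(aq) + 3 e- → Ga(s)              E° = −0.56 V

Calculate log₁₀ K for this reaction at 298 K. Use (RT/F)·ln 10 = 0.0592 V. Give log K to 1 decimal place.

log K = 194.6

The Cl₂/Cl⁻ couple is reduced (cathode); E°cell = +1.36 − (−0.56) = +1.92 V with n = 6.
At equilibrium E = 0, so log K = nE°cell / 0.0592 = (6)(+1.92) / 0.0592 = 194.6.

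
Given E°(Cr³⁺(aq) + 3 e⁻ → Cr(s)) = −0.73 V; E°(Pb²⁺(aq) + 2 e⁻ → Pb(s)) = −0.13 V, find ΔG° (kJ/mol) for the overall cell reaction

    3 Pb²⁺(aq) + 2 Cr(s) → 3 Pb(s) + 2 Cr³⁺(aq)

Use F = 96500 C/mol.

In the reaction as written Pb²⁺(aq) is reduced, so the Pb²⁺/Pb couple is the cathode and Cr³⁺/Cr is the anode.
E°cell = −0.13 − (−0.73) = +0.60 V; balancing electrons gives n = 6.
ΔG° = −nFE°cell = −(6)(96500)(+0.60) J/mol = −347 kJ/mol.

−347 kJ/mol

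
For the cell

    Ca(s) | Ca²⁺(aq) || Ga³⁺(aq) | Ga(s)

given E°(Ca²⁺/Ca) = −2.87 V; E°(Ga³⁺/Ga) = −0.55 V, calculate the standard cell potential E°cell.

+2.32 V

By convention the left-hand electrode in cell notation is the anode (oxidation) and the right-hand electrode is the cathode (reduction).
E°cell = E°(right) − E°(left) = −0.55 − (−2.87) = +2.32 V.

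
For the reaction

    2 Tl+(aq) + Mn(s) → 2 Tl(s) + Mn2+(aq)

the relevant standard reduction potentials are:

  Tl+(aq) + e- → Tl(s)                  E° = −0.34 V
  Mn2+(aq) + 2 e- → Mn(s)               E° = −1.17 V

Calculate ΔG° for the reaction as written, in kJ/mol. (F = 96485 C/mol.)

In the reaction as written Tl+(aq) is reduced, so the Tl⁺/Tl couple is the cathode and Mn²⁺/Mn is the anode.
E°cell = −0.34 − (−1.17) = +0.83 V; balancing electrons gives n = 2.
ΔG° = −nFE°cell = −(2)(96485)(+0.83) J/mol = −160 kJ/mol.

−160 kJ/mol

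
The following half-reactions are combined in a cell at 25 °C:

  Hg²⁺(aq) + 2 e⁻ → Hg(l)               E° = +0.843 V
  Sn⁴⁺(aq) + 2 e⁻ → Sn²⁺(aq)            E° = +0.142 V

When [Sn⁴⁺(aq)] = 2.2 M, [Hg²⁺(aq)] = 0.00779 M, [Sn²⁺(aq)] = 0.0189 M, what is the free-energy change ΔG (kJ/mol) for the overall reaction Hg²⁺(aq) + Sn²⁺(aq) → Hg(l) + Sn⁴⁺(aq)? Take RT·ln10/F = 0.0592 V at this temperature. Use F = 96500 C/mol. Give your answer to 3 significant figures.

The standard cell potential is +0.843 − (+0.142) = +0.701 V, with n = 2 electrons in the balanced equation.
Here Q = [Sn⁴⁺(aq)] / ([Hg²⁺(aq)]·[Sn²⁺(aq)]) = 1.49×10^4 (log Q = 4.174), giving E = +0.701 − (0.0592/2)·(4.174) = +0.5774 V.
Then ΔG = −nFE = −2 × 96500 × +0.5774 J/mol = −111 kJ/mol.

−111 kJ/mol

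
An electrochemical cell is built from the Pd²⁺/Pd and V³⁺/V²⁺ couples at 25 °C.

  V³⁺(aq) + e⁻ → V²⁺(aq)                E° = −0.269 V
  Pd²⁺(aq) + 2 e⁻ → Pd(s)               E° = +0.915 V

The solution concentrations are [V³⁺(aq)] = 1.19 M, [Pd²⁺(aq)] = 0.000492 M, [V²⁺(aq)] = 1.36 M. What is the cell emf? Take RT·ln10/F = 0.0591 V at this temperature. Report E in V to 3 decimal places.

Pd²⁺/Pd is reduced (cathode, E° = +0.915 V) and V³⁺/V²⁺ is oxidized (anode).
E°cell = E°cat − E°an = +0.915 − (−0.269) = +1.184 V; n = 2.
The balanced reaction is Pd²⁺(aq) + 2 V²⁺(aq) → Pd(s) + 2 V³⁺(aq), so Q = [V³⁺(aq)]^2 / ([Pd²⁺(aq)]·[V²⁺(aq)]^2) = 1.56×10^3 and log Q = 3.192.
By the Nernst equation, E = +1.184 − (0.0591/2)·(3.192) = +1.090 V.

+1.090 V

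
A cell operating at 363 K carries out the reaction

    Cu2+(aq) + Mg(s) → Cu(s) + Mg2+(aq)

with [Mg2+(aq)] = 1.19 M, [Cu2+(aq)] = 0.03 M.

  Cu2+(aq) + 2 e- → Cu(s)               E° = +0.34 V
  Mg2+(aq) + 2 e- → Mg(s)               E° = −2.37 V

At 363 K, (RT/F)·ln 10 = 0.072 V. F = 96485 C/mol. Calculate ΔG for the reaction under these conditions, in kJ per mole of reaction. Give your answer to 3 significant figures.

With Cu²⁺/Cu reduced at the cathode, E°cell = +0.34 − (−2.37) = +2.71 V and n = 2.
The reaction quotient is [Mg2+(aq)] / [Cu2+(aq)] = 39.7; by Nernst, E = +2.71 − (0.072/2)(1.598) = +2.6525 V.
Finally ΔG = −nFE = −(2)(96485 C/mol)(+2.6525 V) = −512 kJ/mol.

−512 kJ/mol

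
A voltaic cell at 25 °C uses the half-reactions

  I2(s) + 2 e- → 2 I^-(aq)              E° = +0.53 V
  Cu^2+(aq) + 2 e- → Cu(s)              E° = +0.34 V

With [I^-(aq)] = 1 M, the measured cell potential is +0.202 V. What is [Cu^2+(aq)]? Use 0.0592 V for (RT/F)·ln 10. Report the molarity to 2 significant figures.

0.39 M

The I₂/I⁻ couple has the larger reduction potential, so it is the cathode: E°cell = +0.53 − (+0.34) = +0.19 V and n = 2.
Rearranging E = E° − (0.0592/n)·log Q gives log Q = 2(+0.19 − (+0.202))/0.0592 = −0.405.
For I2(s) + Cu(s) → 2 I^-(aq) + Cu^2+(aq), the reaction quotient is Q = [I^-(aq)]^2·[Cu^2+(aq)].
Solving for the unknown gives log [Cu^2+(aq)] = −0.405, so [Cu^2+(aq)] ≈ 0.39 M.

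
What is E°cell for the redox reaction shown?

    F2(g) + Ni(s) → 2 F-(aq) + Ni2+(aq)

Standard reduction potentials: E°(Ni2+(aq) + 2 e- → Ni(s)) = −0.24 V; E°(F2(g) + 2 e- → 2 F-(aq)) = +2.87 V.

+3.11 V

F2(g) gains electrons, so the F₂/F⁻ couple is the cathode; the Ni²⁺/Ni couple is the anode.
E°cell = E°(cathode) − E°(anode) = +2.87 − (−0.24) = +3.11 V.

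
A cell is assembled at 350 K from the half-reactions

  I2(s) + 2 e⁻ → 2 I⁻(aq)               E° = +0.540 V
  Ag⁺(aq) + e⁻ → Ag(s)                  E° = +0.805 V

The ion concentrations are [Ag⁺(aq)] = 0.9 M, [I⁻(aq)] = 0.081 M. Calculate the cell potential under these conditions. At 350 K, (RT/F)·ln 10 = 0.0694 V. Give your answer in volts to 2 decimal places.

+0.19 V

Ag⁺/Ag is reduced (cathode, E° = +0.805 V) and I₂/I⁻ is oxidized (anode).
The standard potential is +0.805 − (+0.540) = +0.265 V and the balanced reaction transfers n = 2 electrons.
Balancing gives 2 Ag⁺(aq) + 2 I⁻(aq) → 2 Ag(s) + I2(s); hence Q = 1 / ([Ag⁺(aq)]^2·[I⁻(aq)]^2) = 188 (log Q = 2.275).
By the Nernst equation, E = +0.265 − (0.0694/2)·(2.275) = +0.19 V.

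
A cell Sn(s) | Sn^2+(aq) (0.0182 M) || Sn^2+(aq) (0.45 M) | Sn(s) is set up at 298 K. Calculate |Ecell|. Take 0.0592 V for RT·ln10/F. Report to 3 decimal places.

For a concentration cell E°cell = 0, since both electrodes use the same couple.
The compartment with the higher Sn^2+(aq) concentration (0.45 M) acts as the cathode; ions are reduced there and produced at the dilute (0.0182 M) anode.
With n = 2, Ecell = −(0.0592/2)·log([dilute]/[conc]) = −(0.0592/2)·log(0.0182/0.45) = +0.041 V.

0.041 V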